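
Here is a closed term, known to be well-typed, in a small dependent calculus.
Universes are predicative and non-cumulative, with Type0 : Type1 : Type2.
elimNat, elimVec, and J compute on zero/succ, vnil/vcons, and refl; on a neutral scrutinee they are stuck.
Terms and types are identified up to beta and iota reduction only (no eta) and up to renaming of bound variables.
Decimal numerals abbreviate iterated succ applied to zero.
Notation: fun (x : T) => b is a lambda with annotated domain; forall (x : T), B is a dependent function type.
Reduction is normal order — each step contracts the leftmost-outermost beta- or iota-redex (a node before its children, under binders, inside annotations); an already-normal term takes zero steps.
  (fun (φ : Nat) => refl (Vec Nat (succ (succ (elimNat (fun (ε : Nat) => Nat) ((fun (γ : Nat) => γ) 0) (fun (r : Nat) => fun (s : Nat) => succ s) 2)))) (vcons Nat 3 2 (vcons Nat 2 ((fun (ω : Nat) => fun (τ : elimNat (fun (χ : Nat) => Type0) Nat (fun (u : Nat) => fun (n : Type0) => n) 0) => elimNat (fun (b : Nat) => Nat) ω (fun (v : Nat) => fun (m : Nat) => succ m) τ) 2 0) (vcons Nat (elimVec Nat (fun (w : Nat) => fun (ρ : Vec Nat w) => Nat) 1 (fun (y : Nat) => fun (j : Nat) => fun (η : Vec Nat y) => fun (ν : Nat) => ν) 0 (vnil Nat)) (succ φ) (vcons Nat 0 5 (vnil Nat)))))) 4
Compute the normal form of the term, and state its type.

normal form:
  refl (Vec Nat 4) (vcons Nat 3 2 (vcons Nat 2 2 (vcons Nat 1 5 (vcons Nat 0 5 (vnil Nat)))))
inferred type:
  Eq (Vec Nat 4) (vcons Nat 3 2 (vcons Nat 2 2 (vcons Nat 1 5 (vcons Nat 0 5 (vnil Nat))))) (vcons Nat 3 2 (vcons Nat 2 2 (vcons Nat 1 5 (vcons Nat 0 5 (vnil Nat)))))
observation: 13 normal-order steps separate the term from its normal form.


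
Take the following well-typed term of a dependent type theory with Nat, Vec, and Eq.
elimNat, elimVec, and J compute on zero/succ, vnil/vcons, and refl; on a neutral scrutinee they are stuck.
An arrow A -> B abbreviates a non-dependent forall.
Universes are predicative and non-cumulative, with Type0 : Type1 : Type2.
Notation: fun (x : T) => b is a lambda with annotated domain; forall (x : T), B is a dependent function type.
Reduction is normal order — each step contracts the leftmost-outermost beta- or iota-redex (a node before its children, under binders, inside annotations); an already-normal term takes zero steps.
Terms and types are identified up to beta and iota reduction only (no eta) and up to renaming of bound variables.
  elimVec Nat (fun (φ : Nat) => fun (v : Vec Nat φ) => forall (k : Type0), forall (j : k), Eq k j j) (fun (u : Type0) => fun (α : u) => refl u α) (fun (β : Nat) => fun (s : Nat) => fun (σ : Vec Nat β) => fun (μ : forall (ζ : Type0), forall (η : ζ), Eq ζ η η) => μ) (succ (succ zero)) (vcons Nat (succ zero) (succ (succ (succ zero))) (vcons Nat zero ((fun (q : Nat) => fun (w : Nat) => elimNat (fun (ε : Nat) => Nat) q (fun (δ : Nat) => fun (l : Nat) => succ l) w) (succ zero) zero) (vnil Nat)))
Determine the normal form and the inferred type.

reduced normal form:
  fun (φ : Type0) => fun (v : φ) => refl φ v
inferred type:
  forall (φ : Type0), forall (v : φ), Eq φ v v


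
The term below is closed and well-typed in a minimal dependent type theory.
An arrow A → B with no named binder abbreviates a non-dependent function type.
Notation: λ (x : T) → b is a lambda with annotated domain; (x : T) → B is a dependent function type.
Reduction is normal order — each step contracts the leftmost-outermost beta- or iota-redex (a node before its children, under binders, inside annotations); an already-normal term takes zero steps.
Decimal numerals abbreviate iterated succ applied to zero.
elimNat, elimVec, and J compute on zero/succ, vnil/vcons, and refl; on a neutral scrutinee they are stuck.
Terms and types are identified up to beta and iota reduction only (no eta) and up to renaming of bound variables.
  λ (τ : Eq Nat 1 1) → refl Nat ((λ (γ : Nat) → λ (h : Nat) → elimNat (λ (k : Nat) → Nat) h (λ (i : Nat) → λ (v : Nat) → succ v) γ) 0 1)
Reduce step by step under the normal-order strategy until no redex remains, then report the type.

normal-order reduction sequence:
  λ (τ : Eq Nat 1 1) → refl Nat ((λ (γ : Nat) → λ (h : Nat) → elimNat (λ (k : Nat) → Nat) h (λ (i : Nat) → λ (v : Nat) → succ v) γ) 0 1)
  ~> λ (τ : Eq Nat 1 1) → refl Nat ((λ (γ : Nat) → elimNat (λ (h : Nat) → Nat) γ (λ (k : Nat) → λ (i : Nat) → succ i) 0) 1)
  ~> λ (τ : Eq Nat 1 1) → refl Nat (elimNat (λ (γ : Nat) → Nat) 1 (λ (h : Nat) → λ (k : Nat) → succ k) 0)
  ~> λ (τ : Eq Nat 1 1) → refl Nat 1
the term's type:
  Eq Nat 1 1 → Eq Nat 1 1


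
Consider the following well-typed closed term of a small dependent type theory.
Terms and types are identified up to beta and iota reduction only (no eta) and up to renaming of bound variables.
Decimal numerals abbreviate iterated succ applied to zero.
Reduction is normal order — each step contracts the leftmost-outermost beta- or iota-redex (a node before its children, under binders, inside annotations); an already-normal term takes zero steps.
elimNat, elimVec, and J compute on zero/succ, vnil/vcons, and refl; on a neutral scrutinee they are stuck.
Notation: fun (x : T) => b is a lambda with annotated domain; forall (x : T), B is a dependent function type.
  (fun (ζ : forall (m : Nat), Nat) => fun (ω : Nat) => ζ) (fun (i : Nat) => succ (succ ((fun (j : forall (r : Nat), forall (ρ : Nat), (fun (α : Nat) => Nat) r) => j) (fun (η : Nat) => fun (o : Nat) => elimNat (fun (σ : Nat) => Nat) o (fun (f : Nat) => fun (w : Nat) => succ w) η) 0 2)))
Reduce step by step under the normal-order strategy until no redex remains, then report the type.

normal-order reduction sequence:
  (fun (ζ : forall (m : Nat), Nat) => fun (ω : Nat) => ζ) (fun (i : Nat) => succ (succ ((fun (j : forall (r : Nat), forall (ρ : Nat), (fun (α : Nat) => Nat) r) => j) (fun (η : Nat) => fun (o : Nat) => elimNat (fun (σ : Nat) => Nat) o (fun (f : Nat) => fun (w : Nat) => succ w) η) 0 2)))
  ~> fun (ζ : Nat) => fun (m : Nat) => succ (succ ((fun (ω : forall (i : Nat), forall (j : Nat), (fun (r : Nat) => Nat) i) => ω) (fun (ρ : Nat) => fun (α : Nat) => elimNat (fun (η : Nat) => Nat) α (fun (o : Nat) => fun (σ : Nat) => succ σ) ρ) 0 2))
  ~> fun (ζ : Nat) => fun (m : Nat) => succ (succ ((fun (ω : Nat) => fun (i : Nat) => elimNat (fun (j : Nat) => Nat) i (fun (r : Nat) => fun (ρ : Nat) => succ ρ) ω) 0 2))
  ~> fun (ζ : Nat) => fun (m : Nat) => succ (succ ((fun (ω : Nat) => elimNat (fun (i : Nat) => Nat) ω (fun (j : Nat) => fun (r : Nat) => succ r) 0) 2))
  ~> fun (ζ : Nat) => fun (m : Nat) => succ (succ (elimNat (fun (ω : Nat) => Nat) 2 (fun (i : Nat) => fun (j : Nat) => succ j) 0))
  ~> fun (ζ : Nat) => fun (m : Nat) => 4
the term's type:
  forall (ζ : Nat), forall (m : Nat), Nat


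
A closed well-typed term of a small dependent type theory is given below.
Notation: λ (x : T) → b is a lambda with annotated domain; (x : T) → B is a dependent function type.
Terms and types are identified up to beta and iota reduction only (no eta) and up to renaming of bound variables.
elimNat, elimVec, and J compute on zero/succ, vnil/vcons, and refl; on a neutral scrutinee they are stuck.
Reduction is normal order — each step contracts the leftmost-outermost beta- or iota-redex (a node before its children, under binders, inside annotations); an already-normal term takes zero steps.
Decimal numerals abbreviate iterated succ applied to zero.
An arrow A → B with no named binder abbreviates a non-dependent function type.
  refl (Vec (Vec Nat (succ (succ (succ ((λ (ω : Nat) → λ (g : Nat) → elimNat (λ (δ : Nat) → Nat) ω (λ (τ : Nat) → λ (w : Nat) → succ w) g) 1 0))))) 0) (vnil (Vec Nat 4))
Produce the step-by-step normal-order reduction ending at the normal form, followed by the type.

reduction (normal order):
  refl (Vec (Vec Nat (succ (succ (succ ((λ (ω : Nat) → λ (g : Nat) → elimNat (λ (δ : Nat) → Nat) ω (λ (τ : Nat) → λ (w : Nat) → succ w) g) 1 0))))) 0) (vnil (Vec Nat 4))
  ~> refl (Vec (Vec Nat (succ (succ (succ ((λ (ω : Nat) → elimNat (λ (g : Nat) → Nat) 1 (λ (δ : Nat) → λ (τ : Nat) → succ τ) ω) 0))))) 0) (vnil (Vec Nat 4))
  ~> refl (Vec (Vec Nat (succ (succ (succ (elimNat (λ (ω : Nat) → Nat) 1 (λ (g : Nat) → λ (δ : Nat) → succ δ) 0))))) 0) (vnil (Vec Nat 4))
  ~> refl (Vec (Vec Nat 4) 0) (vnil (Vec Nat 4))
inferred type:
  Eq (Vec (Vec Nat 4) 0) (vnil (Vec Nat 4)) (vnil (Vec Nat 4))


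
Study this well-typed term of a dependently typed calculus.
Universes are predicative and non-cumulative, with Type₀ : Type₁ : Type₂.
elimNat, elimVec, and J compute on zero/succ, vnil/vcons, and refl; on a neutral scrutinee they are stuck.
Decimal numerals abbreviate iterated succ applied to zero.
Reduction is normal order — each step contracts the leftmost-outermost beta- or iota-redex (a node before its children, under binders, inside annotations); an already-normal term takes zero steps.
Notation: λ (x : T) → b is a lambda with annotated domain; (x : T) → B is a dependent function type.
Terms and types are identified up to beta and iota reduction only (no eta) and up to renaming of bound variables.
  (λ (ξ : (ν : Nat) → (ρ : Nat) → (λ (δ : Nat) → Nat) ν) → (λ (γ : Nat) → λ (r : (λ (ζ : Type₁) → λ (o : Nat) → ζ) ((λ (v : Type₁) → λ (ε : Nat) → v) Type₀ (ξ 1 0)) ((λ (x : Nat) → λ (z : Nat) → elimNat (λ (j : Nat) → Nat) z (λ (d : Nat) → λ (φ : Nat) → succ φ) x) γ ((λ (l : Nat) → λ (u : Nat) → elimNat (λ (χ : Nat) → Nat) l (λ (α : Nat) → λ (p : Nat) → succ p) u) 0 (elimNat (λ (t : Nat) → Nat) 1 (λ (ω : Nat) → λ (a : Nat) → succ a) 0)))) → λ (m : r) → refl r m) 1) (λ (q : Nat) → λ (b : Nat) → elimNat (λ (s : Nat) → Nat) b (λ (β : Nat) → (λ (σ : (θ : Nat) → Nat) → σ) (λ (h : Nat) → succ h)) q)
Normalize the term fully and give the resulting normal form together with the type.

resulting normal form:
  λ (ξ : Type₀) → λ (ν : ξ) → refl ξ ν
the term's type:
  (ξ : Type₀) → (ν : ξ) → Eq ξ ν ν
observation: 6 normal-order steps normalize the term, beginning with a beta-redex.


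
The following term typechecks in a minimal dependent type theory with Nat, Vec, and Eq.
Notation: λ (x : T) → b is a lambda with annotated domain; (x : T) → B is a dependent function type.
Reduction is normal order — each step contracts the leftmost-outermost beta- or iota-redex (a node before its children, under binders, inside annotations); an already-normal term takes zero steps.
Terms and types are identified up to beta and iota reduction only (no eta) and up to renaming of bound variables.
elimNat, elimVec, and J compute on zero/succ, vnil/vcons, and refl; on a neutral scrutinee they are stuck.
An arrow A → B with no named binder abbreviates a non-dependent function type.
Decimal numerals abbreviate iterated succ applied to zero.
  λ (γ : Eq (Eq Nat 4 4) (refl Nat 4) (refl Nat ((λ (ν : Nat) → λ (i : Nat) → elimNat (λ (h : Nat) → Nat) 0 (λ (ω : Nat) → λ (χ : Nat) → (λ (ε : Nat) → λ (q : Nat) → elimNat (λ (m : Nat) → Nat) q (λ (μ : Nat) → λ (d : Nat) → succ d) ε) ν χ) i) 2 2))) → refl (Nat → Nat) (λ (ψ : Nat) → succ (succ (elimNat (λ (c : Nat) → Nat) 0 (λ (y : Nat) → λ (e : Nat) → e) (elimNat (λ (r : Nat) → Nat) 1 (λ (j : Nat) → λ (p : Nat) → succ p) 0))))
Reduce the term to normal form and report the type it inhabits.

normal form:
  λ (γ : Eq (Eq Nat 4 4) (refl Nat 4) (refl Nat 4)) → refl (Nat → Nat) (λ (ν : Nat) → 2)
type:
  Eq (Eq Nat 4 4) (refl Nat 4) (refl Nat 4) → Eq (Nat → Nat) (λ (γ : Nat) → 2) (λ (ν : Nat) → 2)
observation: the term reaches its normal form after 32 normal-order steps.


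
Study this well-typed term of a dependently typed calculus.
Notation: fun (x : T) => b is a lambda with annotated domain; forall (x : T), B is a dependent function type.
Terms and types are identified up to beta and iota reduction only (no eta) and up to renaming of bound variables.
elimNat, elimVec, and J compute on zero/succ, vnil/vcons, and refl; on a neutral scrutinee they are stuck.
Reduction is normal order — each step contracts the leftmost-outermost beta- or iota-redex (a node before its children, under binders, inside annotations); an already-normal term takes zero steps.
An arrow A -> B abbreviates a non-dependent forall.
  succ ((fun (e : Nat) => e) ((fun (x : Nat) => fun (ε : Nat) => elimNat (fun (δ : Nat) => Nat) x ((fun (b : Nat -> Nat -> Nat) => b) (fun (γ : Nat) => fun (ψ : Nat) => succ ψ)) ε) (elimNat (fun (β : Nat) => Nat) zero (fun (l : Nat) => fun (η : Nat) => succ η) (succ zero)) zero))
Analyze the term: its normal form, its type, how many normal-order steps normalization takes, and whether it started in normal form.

resulting normal form:
  succ (succ zero)
inferred type:
  Nat
steps to reach normal form (normal order): 8
term was already normal: no
first redex: a beta-redex


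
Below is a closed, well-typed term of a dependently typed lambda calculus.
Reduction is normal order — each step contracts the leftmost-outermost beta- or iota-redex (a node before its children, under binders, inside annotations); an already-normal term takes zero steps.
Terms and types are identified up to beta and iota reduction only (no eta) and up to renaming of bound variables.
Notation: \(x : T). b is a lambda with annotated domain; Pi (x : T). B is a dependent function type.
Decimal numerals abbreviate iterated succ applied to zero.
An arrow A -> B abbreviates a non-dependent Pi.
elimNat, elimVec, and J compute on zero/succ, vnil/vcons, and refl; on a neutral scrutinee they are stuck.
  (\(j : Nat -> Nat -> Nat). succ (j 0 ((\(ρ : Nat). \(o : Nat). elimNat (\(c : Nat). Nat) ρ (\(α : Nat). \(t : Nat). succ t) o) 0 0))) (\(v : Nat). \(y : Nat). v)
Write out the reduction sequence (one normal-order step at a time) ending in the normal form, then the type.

normal-order reduction sequence:
  (\(j : Nat -> Nat -> Nat). succ (j 0 ((\(ρ : Nat). \(o : Nat). elimNat (\(c : Nat). Nat) ρ (\(α : Nat). \(t : Nat). succ t) o) 0 0))) (\(v : Nat). \(y : Nat). v)
  ~> succ ((\(j : Nat). \(ρ : Nat). j) 0 ((\(o : Nat). \(c : Nat). elimNat (\(α : Nat). Nat) o (\(t : Nat). \(v : Nat). succ v) c) 0 0))
  ~> succ ((\(j : Nat). 0) ((\(ρ : Nat). \(o : Nat). elimNat (\(c : Nat). Nat) ρ (\(α : Nat). \(t : Nat). succ t) o) 0 0))
  ~> 1
inferred type:
  Nat


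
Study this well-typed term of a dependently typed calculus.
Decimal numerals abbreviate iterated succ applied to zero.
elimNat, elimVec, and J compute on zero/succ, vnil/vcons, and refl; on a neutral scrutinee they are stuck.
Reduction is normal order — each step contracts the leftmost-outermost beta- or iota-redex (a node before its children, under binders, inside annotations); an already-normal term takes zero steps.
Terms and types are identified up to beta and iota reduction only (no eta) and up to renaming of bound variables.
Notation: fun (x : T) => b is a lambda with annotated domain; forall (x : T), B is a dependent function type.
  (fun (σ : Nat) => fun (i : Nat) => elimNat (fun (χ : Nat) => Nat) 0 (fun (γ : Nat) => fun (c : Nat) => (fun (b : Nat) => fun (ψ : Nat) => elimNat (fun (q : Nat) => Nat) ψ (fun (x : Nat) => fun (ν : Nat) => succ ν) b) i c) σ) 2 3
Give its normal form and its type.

normal form:
  6
the term's type:
  Nat
observation: 33 normal-order steps separate the term from its normal form.


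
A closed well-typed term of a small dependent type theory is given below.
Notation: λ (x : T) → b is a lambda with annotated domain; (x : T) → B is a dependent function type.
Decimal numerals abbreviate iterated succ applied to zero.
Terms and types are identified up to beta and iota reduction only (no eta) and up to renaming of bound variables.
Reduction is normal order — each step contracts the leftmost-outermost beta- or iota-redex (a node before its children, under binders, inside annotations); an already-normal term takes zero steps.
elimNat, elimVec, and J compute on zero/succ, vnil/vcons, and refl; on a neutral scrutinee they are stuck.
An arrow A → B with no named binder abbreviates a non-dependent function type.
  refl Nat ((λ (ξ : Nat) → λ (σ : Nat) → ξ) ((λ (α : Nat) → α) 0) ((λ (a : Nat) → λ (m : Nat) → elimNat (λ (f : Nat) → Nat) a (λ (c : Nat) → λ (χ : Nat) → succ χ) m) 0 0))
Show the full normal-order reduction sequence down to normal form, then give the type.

normal-order reduction sequence:
  refl Nat ((λ (ξ : Nat) → λ (σ : Nat) → ξ) ((λ (α : Nat) → α) 0) ((λ (a : Nat) → λ (m : Nat) → elimNat (λ (f : Nat) → Nat) a (λ (c : Nat) → λ (χ : Nat) → succ χ) m) 0 0))
  ~> refl Nat ((λ (ξ : Nat) → (λ (σ : Nat) → σ) 0) ((λ (α : Nat) → λ (a : Nat) → elimNat (λ (m : Nat) → Nat) α (λ (f : Nat) → λ (c : Nat) → succ c) a) 0 0))
  ~> refl Nat ((λ (ξ : Nat) → ξ) 0)
  ~> refl Nat 0
inferred type:
  Eq Nat 0 0


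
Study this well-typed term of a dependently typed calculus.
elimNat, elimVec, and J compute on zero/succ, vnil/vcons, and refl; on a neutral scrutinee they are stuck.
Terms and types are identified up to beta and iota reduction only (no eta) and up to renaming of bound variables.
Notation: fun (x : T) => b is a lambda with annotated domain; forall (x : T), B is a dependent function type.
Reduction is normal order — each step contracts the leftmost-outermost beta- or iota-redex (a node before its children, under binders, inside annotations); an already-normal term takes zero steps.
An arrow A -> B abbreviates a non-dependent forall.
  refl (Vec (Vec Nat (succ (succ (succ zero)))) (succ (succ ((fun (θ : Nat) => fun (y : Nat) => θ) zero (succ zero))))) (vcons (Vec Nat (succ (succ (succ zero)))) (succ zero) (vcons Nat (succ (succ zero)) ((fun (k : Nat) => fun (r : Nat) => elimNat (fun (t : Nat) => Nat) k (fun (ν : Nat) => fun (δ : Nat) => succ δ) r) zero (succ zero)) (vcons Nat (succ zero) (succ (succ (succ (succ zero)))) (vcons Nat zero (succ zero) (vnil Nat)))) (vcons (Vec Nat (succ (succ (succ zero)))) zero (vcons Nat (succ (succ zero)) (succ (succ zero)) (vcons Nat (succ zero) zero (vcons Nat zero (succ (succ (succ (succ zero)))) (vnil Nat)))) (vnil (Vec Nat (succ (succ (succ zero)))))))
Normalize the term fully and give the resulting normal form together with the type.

normal form:
  refl (Vec (Vec Nat (succ (succ (succ zero)))) (succ (succ zero))) (vcons (Vec Nat (succ (succ (succ zero)))) (succ zero) (vcons Nat (succ (succ zero)) (succ zero) (vcons Nat (succ zero) (succ (succ (succ (succ zero)))) (vcons Nat zero (succ zero) (vnil Nat)))) (vcons (Vec Nat (succ (succ (succ zero)))) zero (vcons Nat (succ (succ zero)) (succ (succ zero)) (vcons Nat (succ zero) zero (vcons Nat zero (succ (succ (succ (succ zero)))) (vnil Nat)))) (vnil (Vec Nat (succ (succ (succ zero)))))))
inferred type:
  Eq (Vec (Vec Nat (succ (succ (succ zero)))) (succ (succ zero))) (vcons (Vec Nat (succ (succ (succ zero)))) (succ zero) (vcons Nat (succ (succ zero)) (succ zero) (vcons Nat (succ zero) (succ (succ (succ (succ zero)))) (vcons Nat zero (succ zero) (vnil Nat)))) (vcons (Vec Nat (succ (succ (succ zero)))) zero (vcons Nat (succ (succ zero)) (succ (succ zero)) (vcons Nat (succ zero) zero (vcons Nat zero (succ (succ (succ (succ zero)))) (vnil Nat)))) (vnil (Vec Nat (succ (succ (succ zero))))))) (vcons (Vec Nat (succ (succ (succ zero)))) (succ zero) (vcons Nat (succ (succ zero)) (succ zero) (vcons Nat (succ zero) (succ (succ (succ (succ zero)))) (vcons Nat zero (succ zero) (vnil Nat)))) (vcons (Vec Nat (succ (succ (succ zero)))) zero (vcons Nat (succ (succ zero)) (succ (succ zero)) (vcons Nat (succ zero) zero (vcons Nat zero (succ (succ (succ (succ zero)))) (vnil Nat)))) (vnil (Vec Nat (succ (succ (succ zero)))))))
observation: 8 normal-order steps normalize the term, beginning with a beta-redex.


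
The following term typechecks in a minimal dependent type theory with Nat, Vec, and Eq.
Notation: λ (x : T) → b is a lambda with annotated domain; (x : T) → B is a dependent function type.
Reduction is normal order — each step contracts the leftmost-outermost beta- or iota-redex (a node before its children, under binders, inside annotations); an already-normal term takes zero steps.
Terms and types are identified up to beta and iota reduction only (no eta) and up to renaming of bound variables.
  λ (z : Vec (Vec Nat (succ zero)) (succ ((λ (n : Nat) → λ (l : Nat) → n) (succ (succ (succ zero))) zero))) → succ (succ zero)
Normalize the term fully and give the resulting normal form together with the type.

resulting normal form:
  λ (z : Vec (Vec Nat (succ zero)) (succ (succ (succ (succ zero))))) → succ (succ zero)
type:
  (z : Vec (Vec Nat (succ zero)) (succ (succ (succ (succ zero))))) → Nat
observation: reduction starts at a beta-redex, and 2 normal-order steps reach the normal form.


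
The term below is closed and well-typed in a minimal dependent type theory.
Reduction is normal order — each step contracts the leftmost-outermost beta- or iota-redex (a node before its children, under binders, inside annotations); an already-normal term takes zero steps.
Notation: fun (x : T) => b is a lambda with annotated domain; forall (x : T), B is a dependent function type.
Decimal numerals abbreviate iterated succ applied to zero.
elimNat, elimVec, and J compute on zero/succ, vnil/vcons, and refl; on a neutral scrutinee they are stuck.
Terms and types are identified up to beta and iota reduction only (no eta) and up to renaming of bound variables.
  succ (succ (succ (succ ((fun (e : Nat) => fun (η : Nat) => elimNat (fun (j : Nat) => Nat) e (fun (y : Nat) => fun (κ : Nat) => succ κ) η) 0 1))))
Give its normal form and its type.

reduced normal form:
  5
inferred type:
  Nat
observation: the leftmost-outermost redex is a beta-redex, and normalization takes 6 steps.


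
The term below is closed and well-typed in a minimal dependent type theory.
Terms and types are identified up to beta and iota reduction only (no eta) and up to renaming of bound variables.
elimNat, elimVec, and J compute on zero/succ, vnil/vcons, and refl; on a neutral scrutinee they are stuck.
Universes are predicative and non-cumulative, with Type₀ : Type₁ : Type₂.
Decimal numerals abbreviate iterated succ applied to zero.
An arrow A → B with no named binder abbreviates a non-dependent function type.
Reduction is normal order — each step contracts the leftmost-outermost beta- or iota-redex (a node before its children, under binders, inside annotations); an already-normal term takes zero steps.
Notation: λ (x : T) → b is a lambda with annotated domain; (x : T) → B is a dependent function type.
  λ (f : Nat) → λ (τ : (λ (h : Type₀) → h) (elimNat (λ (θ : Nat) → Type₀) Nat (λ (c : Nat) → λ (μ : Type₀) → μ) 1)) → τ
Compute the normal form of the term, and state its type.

normal form:
  λ (f : Nat) → λ (τ : Nat) → τ
inferred type:
  Nat → Nat → Nat
observation: the term reaches its normal form after 5 normal-order steps.


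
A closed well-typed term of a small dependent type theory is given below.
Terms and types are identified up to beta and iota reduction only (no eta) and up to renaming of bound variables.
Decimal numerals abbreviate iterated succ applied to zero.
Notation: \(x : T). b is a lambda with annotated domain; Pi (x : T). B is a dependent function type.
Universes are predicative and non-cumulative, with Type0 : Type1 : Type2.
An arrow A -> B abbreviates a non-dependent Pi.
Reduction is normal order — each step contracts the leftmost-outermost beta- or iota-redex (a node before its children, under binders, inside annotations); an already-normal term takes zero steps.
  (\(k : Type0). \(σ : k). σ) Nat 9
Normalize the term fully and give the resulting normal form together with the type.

resulting normal form:
  9
type:
  Nat


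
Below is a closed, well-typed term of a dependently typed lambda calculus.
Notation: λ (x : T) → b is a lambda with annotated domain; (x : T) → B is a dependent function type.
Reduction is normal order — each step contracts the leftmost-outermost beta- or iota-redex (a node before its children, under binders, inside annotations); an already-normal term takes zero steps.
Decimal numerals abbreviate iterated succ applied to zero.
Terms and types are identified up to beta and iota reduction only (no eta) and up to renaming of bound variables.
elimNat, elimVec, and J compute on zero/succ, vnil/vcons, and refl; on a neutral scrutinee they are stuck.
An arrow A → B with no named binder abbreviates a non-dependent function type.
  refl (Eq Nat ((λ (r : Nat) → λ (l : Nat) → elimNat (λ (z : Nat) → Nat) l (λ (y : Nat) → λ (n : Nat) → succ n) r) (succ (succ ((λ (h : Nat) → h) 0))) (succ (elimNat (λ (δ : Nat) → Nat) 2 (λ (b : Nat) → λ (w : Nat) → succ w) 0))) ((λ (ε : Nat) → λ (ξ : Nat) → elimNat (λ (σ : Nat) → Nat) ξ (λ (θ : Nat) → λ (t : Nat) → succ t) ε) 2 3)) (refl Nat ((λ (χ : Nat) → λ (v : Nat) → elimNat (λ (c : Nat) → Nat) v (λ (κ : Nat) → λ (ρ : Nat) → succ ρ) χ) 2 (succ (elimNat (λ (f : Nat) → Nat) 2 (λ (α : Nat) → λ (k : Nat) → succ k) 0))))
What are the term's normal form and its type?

reduced normal form:
  refl (Eq Nat 5 5) (refl Nat 5)
type:
  Eq (Eq Nat 5 5) (refl Nat 5) (refl Nat 5)
observation: 30 normal-order steps normalize the term, beginning with a beta-redex.


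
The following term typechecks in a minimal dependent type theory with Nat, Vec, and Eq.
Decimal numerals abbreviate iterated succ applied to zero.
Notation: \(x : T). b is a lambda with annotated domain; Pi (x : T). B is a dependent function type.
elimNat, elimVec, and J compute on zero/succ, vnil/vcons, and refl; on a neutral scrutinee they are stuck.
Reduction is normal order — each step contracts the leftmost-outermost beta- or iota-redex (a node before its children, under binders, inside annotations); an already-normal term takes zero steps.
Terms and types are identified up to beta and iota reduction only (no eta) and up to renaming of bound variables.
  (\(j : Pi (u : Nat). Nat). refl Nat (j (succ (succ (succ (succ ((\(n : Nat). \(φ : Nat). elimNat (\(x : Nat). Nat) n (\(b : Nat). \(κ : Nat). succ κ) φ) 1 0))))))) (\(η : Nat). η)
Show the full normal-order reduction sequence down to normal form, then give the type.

normal-order reduction sequence:
  (\(j : Pi (u : Nat). Nat). refl Nat (j (succ (succ (succ (succ ((\(n : Nat). \(φ : Nat). elimNat (\(x : Nat). Nat) n (\(b : Nat). \(κ : Nat). succ κ) φ) 1 0))))))) (\(η : Nat). η)
  ~> refl Nat ((\(j : Nat). j) (succ (succ (succ (succ ((\(u : Nat). \(n : Nat). elimNat (\(φ : Nat). Nat) u (\(x : Nat). \(b : Nat). succ b) n) 1 0))))))
  ~> refl Nat (succ (succ (succ (succ ((\(j : Nat). \(u : Nat). elimNat (\(n : Nat). Nat) j (\(φ : Nat). \(x : Nat). succ x) u) 1 0)))))
  ~> refl Nat (succ (succ (succ (succ ((\(j : Nat). elimNat (\(u : Nat). Nat) 1 (\(n : Nat). \(φ : Nat). succ φ) j) 0)))))
  ~> refl Nat (succ (succ (succ (succ (elimNat (\(j : Nat). Nat) 1 (\(u : Nat). \(n : Nat). succ n) 0)))))
  ~> refl Nat 5
the term's type:
  Eq Nat 5 5


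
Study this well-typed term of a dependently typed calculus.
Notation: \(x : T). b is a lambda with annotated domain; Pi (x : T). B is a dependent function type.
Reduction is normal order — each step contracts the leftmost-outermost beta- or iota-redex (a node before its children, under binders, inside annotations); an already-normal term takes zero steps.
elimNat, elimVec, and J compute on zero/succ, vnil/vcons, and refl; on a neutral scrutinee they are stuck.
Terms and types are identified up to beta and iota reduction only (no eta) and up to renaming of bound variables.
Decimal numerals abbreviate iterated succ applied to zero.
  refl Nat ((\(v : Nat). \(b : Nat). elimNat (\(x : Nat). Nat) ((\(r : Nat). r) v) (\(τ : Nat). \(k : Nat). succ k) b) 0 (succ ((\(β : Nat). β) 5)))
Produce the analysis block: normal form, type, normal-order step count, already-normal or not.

resulting normal form:
  refl Nat 6
the term's type:
  Eq Nat 6 6
steps to reach normal form (normal order): 23
term was already normal: no
first redex: a beta-redex


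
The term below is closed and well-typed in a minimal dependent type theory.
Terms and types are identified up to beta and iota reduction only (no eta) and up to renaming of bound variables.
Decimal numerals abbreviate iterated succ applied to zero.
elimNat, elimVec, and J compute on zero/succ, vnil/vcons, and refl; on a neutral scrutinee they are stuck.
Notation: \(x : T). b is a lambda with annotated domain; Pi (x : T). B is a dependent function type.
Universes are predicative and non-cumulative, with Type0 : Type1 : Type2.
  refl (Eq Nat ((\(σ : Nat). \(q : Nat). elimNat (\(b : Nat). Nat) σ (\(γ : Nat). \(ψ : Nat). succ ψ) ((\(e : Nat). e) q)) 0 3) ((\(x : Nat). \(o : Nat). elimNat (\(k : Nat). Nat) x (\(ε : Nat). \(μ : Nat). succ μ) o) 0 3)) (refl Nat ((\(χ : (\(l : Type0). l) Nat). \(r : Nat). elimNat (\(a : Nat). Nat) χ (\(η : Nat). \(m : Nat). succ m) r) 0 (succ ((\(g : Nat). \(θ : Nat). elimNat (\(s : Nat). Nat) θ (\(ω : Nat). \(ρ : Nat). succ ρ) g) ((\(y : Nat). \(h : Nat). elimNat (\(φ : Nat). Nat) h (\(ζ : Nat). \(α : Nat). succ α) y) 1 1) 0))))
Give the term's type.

type:
  Eq (Eq Nat 3 3) (refl Nat 3) (refl Nat 3)


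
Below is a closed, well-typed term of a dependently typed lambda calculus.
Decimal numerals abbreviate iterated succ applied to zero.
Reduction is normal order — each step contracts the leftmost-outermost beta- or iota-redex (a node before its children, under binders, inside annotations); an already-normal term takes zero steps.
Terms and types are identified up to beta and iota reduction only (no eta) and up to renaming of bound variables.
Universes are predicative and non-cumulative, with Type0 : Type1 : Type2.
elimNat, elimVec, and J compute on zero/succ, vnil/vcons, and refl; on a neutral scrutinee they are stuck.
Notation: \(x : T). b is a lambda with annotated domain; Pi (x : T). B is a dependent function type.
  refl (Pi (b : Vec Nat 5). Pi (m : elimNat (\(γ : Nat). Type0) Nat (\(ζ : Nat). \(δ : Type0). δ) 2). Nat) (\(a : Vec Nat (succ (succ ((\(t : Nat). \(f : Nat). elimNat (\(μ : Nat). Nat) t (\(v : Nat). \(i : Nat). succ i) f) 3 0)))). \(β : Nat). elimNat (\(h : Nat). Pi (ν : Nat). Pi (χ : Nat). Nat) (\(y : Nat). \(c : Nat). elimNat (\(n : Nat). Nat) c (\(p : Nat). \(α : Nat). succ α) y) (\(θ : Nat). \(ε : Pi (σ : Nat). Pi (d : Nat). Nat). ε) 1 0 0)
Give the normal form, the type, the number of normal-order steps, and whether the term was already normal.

normal form:
  refl (Pi (b : Vec Nat 5). Pi (m : Nat). Nat) (\(γ : Vec Nat 5). \(ζ : Nat). 0)
inferred type:
  Eq (Pi (b : Vec Nat 5). Pi (m : Nat). Nat) (\(γ : Vec Nat 5). \(ζ : Nat). 0) (\(δ : Vec Nat 5). \(a : Nat). 0)
steps to reach normal form (normal order): 17
term was already normal: no
first contracted redex: an elimNat iota-redex


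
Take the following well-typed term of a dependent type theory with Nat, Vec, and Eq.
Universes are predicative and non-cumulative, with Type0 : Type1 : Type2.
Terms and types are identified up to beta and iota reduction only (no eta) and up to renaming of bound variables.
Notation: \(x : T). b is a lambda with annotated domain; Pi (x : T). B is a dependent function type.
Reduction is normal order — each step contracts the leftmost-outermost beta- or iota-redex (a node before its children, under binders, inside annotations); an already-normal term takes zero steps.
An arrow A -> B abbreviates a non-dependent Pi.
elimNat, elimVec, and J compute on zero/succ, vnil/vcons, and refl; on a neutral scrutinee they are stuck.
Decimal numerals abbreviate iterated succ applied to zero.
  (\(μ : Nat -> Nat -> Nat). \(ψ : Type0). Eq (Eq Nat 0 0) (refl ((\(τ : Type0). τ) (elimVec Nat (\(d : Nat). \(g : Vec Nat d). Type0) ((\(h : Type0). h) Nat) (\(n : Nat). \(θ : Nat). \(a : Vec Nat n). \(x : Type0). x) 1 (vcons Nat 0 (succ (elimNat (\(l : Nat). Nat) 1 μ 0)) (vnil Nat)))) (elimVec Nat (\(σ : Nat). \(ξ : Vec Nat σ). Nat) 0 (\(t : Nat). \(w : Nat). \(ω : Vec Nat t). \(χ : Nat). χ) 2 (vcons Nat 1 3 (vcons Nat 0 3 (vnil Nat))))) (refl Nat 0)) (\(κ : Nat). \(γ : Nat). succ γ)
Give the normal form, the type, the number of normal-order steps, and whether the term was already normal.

reduced normal form:
  \(μ : Type0). Eq (Eq Nat 0 0) (refl Nat 0) (refl Nat 0)
type:
  Type0 -> Type0
steps to reach normal form (normal order): 20
term was already normal: no
first redex: a beta-redex


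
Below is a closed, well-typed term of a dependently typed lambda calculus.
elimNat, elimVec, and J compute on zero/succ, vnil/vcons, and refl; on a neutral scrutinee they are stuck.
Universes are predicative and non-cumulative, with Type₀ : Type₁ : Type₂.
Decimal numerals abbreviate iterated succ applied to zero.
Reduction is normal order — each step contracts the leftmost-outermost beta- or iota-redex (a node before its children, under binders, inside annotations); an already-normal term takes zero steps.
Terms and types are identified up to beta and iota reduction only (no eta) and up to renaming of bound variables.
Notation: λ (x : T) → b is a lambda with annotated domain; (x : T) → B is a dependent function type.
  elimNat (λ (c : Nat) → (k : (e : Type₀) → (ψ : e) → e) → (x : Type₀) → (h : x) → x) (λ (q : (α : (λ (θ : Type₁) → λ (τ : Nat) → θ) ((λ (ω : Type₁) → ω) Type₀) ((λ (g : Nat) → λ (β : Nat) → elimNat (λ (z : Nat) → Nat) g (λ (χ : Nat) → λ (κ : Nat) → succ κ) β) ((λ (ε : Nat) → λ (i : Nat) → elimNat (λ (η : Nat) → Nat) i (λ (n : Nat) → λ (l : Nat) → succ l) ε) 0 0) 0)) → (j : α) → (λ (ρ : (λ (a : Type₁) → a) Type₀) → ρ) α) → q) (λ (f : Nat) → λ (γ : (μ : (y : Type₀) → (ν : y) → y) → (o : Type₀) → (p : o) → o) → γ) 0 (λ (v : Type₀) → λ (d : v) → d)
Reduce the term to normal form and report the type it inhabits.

resulting normal form:
  λ (c : Type₀) → λ (k : c) → k
the term's type:
  (c : Type₀) → (k : c) → c
observation: the term reaches its normal form after 2 normal-order steps.


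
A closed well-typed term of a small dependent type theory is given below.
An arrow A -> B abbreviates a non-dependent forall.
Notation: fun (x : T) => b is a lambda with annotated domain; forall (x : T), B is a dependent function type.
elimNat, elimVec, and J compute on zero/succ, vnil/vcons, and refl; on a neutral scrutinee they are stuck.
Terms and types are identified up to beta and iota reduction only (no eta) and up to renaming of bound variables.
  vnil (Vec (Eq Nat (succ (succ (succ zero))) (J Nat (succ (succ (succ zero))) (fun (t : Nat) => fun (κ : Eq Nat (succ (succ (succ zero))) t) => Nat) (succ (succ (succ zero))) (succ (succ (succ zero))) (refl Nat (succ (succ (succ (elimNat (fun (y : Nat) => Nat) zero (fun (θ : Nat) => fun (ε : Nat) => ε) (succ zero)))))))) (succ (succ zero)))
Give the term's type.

inferred type:
  Vec (Vec (Eq Nat (succ (succ (succ zero))) (succ (succ (succ zero)))) (succ (succ zero))) zero


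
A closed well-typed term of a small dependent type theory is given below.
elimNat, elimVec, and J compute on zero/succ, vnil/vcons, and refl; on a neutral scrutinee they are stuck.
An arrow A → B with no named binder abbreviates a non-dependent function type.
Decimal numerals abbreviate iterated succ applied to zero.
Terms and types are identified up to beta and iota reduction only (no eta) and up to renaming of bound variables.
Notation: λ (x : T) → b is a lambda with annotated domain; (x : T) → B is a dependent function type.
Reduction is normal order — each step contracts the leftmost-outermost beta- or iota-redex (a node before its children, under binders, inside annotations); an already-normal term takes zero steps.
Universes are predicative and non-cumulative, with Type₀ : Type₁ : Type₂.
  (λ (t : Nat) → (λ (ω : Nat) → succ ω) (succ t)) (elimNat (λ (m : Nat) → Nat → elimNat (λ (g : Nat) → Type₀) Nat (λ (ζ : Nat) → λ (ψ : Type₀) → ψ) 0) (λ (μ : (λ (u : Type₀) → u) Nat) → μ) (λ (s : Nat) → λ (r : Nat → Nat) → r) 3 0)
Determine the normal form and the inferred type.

normal form:
  2
type:
  Nat
observation: normalization takes exactly 13 steps under the normal-order strategy.


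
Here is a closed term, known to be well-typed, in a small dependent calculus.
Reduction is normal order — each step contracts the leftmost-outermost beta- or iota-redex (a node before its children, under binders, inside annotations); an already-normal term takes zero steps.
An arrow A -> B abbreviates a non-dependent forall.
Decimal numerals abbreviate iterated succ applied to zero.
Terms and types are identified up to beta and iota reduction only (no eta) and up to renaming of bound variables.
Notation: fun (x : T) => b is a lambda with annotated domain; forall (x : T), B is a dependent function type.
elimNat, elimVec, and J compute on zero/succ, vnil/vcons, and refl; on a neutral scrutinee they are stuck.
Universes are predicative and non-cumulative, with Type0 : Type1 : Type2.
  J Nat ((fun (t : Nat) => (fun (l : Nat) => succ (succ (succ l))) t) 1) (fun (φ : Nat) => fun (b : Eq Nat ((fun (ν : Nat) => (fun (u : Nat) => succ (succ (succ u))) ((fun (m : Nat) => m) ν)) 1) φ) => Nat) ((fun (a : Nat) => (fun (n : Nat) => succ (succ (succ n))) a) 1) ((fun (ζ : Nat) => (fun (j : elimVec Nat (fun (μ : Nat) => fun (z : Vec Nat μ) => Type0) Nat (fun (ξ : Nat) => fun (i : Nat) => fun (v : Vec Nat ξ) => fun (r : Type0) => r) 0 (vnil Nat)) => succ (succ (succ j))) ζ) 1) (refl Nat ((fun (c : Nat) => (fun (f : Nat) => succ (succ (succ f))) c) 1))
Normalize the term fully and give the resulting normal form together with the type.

reduced normal form:
  4
type:
  Nat
observation: reduction starts at a J iota-redex, and 3 normal-order steps reach the normal form.


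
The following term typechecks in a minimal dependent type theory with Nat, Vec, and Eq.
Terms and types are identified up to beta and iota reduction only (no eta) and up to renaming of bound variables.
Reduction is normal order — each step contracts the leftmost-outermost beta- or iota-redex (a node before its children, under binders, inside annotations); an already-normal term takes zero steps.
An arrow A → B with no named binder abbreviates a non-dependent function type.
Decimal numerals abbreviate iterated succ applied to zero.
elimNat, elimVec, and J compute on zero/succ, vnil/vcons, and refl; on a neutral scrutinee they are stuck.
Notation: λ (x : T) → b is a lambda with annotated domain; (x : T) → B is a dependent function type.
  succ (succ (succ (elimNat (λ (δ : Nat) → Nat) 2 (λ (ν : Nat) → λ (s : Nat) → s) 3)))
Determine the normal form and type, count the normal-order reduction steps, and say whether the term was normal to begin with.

reduced normal form:
  5
the term's type:
  Nat
steps to reach normal form (normal order): 10
term was already normal: no
first redex: an elimNat iota-redex


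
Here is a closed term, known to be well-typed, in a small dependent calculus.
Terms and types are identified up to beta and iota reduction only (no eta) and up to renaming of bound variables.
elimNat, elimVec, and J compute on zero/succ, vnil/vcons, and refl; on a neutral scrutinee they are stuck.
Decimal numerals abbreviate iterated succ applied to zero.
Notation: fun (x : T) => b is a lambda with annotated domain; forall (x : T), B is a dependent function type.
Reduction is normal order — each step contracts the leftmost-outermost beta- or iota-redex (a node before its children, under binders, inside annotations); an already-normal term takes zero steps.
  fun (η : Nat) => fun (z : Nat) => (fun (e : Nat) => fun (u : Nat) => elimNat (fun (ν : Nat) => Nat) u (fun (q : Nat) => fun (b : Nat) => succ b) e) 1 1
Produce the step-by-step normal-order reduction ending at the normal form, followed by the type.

normal-order reduction:
  fun (η : Nat) => fun (z : Nat) => (fun (e : Nat) => fun (u : Nat) => elimNat (fun (ν : Nat) => Nat) u (fun (q : Nat) => fun (b : Nat) => succ b) e) 1 1
  ~> fun (η : Nat) => fun (z : Nat) => (fun (e : Nat) => elimNat (fun (u : Nat) => Nat) e (fun (ν : Nat) => fun (q : Nat) => succ q) 1) 1
  ~> fun (η : Nat) => fun (z : Nat) => elimNat (fun (e : Nat) => Nat) 1 (fun (u : Nat) => fun (ν : Nat) => succ ν) 1
  ~> fun (η : Nat) => fun (z : Nat) => (fun (e : Nat) => fun (u : Nat) => succ u) 0 (elimNat (fun (ν : Nat) => Nat) 1 (fun (q : Nat) => fun (b : Nat) => succ b) 0)
  ~> fun (η : Nat) => fun (z : Nat) => (fun (e : Nat) => succ e) (elimNat (fun (u : Nat) => Nat) 1 (fun (ν : Nat) => fun (q : Nat) => succ q) 0)
  ~> fun (η : Nat) => fun (z : Nat) => succ (elimNat (fun (e : Nat) => Nat) 1 (fun (u : Nat) => fun (ν : Nat) => succ ν) 0)
  ~> fun (η : Nat) => fun (z : Nat) => 2
the term's type:
  forall (η : Nat), forall (z : Nat), Nat
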